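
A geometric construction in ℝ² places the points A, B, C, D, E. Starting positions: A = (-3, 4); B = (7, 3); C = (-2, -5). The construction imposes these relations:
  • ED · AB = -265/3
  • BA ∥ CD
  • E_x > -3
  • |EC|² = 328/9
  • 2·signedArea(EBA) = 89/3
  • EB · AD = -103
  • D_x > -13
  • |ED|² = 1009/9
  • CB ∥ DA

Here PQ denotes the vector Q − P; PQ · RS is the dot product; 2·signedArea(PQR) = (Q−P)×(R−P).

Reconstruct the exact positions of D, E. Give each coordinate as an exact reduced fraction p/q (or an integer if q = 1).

1. D_x = -12  [CB ∥ DA ∩ BA ∥ CD]
2. D_y = -4  [CB ∥ DA ∩ BA ∥ CD]
   → D = (-12, -4)
3. E_x = -8/3  [ED · AB = -265/3 ∩ EB · AD = -103]
4. E_y = 1  [ED · AB = -265/3 ∩ EB · AD = -103]
   → E = (-8/3, 1)

D = (-12, -4)
E = (-8/3, 1)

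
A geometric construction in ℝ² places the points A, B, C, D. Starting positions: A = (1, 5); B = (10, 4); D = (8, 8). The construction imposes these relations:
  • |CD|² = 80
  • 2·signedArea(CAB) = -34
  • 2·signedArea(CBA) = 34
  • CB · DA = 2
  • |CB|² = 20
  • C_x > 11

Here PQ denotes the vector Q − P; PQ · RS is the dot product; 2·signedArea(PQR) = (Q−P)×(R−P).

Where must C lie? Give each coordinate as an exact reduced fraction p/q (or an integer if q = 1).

C = (12, 0)

1. C_x = 12  [2·signedArea(CAB) = -34 ∩ CB · DA = 2]
2. C_y = 0  [2·signedArea(CAB) = -34 ∩ CB · DA = 2]
   → C = (12, 0)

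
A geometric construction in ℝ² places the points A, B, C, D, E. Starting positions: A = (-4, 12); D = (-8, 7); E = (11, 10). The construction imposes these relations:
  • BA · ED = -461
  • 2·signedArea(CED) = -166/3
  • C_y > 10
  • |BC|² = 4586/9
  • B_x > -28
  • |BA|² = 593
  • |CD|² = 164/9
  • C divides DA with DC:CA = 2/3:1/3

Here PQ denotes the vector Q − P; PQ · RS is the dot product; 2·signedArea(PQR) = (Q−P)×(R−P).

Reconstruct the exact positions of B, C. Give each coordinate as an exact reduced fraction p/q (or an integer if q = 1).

1. B_x = -27  [line 19·x + 3·y + 501 = 0 ∩ |BA|² = 593]
2. B_y = 4  [line 19·x + 3·y + 501 = 0 ∩ |BA|² = 593]
   → B = (-27, 4)
3. C_x = -16/3  [C divides DA with DC:CA = 2/3:1/3]
4. C_y = 31/3  [C divides DA with DC:CA = 2/3:1/3]
   → C = (-16/3, 31/3)

B = (-27, 4)
C = (-16/3, 31/3)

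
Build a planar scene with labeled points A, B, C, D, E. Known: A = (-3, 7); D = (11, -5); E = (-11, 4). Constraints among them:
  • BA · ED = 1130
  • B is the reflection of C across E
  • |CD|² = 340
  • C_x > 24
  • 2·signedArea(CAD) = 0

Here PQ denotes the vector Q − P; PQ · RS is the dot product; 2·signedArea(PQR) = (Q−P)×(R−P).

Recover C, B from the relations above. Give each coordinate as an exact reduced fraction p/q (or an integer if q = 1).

B = (-47, 25)
C = (25, -17)

1. C_x = 25  [line 12·x + 14·y + -62 = 0 ∩ |CD|² = 340]
2. C_y = -17  [line 12·x + 14·y + -62 = 0 ∩ |CD|² = 340]
   → C = (25, -17)
3. B_x = -47  [B is the reflection of C across E]
4. B_y = 25  [B is the reflection of C across E]
   → B = (-47, 25)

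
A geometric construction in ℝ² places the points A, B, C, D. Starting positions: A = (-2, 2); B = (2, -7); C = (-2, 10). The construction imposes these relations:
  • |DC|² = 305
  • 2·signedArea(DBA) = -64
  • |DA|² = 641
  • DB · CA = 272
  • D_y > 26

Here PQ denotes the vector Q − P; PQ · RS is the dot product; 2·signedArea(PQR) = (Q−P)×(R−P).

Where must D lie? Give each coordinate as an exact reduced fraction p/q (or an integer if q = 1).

D = (-6, 27)

1. D_x = -6  [2·signedArea(DBA) = -64 ∩ DB · CA = 272]
2. D_y = 27  [2·signedArea(DBA) = -64 ∩ DB · CA = 272]
   → D = (-6, 27)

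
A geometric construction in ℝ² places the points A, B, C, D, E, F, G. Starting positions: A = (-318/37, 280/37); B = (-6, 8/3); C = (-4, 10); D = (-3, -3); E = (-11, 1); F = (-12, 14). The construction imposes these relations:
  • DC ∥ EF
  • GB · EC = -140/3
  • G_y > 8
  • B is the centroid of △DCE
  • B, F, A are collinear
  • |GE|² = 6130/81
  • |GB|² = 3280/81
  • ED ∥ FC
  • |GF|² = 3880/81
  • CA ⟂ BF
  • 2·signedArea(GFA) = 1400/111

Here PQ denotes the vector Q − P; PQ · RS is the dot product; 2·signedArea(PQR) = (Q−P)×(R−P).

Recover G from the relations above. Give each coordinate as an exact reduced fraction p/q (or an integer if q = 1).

1. G_x = -22/3  [2·signedArea(GFA) = 1400/111 ∩ GB · EC = -140/3]
2. G_y = 80/9  [2·signedArea(GFA) = 1400/111 ∩ GB · EC = -140/3]
   → G = (-22/3, 80/9)

G = (-22/3, 80/9)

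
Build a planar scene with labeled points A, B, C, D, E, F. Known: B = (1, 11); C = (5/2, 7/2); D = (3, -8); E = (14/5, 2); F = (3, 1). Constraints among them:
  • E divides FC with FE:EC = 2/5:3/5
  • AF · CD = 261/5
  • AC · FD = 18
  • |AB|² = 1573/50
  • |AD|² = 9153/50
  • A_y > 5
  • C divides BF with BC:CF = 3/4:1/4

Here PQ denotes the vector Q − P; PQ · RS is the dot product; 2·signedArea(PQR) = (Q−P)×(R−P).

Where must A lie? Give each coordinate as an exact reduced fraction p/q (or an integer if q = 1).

1. A_x = 21/10  [AC · FD = 18 ∩ AF · CD = 261/5]
2. A_y = 11/2  [AC · FD = 18 ∩ AF · CD = 261/5]
   → A = (21/10, 11/2)

A = (21/10, 11/2)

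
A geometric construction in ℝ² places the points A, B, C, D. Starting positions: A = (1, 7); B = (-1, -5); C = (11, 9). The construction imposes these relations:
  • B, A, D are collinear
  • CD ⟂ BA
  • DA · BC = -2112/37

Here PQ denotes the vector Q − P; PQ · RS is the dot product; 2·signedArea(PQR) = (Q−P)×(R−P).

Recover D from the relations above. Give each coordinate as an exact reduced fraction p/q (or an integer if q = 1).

D = (59/37, 391/37)

1. D_x = 59/37  [B, A, D are collinear ∩ CD ⟂ BA]
2. D_y = 391/37  [B, A, D are collinear ∩ CD ⟂ BA]
   → D = (59/37, 391/37)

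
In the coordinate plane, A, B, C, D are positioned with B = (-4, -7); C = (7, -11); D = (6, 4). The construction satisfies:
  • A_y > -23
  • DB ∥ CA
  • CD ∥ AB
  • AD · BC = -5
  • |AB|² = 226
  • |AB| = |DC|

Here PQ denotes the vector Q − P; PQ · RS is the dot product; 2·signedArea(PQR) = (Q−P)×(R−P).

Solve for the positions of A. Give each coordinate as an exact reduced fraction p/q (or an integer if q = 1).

1. A_x = -3  [CD ∥ AB ∩ DB ∥ CA]
2. A_y = -22  [CD ∥ AB ∩ DB ∥ CA]
   → A = (-3, -22)

A = (-3, -22)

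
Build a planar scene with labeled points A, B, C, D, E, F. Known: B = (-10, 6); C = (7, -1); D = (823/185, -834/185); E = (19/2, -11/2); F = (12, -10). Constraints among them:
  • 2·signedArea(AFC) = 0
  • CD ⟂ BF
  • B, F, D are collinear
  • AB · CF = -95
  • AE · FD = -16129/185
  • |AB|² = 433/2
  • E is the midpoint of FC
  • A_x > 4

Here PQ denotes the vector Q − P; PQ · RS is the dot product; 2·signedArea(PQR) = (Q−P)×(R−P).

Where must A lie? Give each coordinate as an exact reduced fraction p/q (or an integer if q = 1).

1. A_x = 9/2  [2·signedArea(AFC) = 0 ∩ AB · CF = -95]
2. A_y = 7/2  [2·signedArea(AFC) = 0 ∩ AB · CF = -95]
   → A = (9/2, 7/2)

A = (9/2, 7/2)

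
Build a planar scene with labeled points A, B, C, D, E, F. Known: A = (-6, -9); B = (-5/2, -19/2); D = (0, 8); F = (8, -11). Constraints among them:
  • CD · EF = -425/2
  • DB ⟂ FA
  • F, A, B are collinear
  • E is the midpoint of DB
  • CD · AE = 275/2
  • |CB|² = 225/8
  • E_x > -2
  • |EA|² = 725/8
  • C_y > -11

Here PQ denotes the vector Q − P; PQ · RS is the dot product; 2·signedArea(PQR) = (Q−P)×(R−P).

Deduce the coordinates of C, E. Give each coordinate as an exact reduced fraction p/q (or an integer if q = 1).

1. E_x = -5/4  [E is the midpoint of DB]
2. E_y = -3/4  [E is the midpoint of DB]
   → E = (-5/4, -3/4)
3. C_x = 11/4  [CD · AE = 275/2 ∩ CD · EF = -425/2]
4. C_y = -41/4  [CD · AE = 275/2 ∩ CD · EF = -425/2]
   → C = (11/4, -41/4)

C = (11/4, -41/4)
E = (-5/4, -3/4)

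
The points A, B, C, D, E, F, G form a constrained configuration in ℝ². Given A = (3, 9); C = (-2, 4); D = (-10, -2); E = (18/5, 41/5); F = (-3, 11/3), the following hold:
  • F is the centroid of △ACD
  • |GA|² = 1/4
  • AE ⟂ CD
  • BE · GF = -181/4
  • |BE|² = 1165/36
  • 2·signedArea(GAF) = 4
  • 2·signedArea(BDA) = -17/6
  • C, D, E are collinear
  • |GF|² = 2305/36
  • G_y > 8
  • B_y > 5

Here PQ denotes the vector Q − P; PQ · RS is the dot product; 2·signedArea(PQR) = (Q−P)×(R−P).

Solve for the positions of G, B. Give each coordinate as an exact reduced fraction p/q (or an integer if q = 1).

1. G_x = 33/10  [line 16/3·x + -6·y + 34 = 0 ∩ |GF|² = 2305/36]
2. G_y = 43/5  [line 16/3·x + -6·y + 34 = 0 ∩ |GF|² = 2305/36]
   → G = (33/10, 43/5)
3. B_x = -37/30  [2·signedArea(BDA) = -17/6 ∩ BE · GF = -181/4]
4. B_y = 26/5  [2·signedArea(BDA) = -17/6 ∩ BE · GF = -181/4]
   → B = (-37/30, 26/5)

B = (-37/30, 26/5)
G = (33/10, 43/5)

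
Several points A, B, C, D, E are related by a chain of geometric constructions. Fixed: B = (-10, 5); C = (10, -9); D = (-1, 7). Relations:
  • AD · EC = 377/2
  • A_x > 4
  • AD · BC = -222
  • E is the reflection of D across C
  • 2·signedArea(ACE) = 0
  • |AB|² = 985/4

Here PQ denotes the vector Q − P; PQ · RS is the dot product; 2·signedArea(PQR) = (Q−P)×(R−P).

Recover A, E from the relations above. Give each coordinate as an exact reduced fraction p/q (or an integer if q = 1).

A = (9/2, -1)
E = (21, -25)

1. A_x = 9/2  [line -20·x + 14·y + 104 = 0 ∩ |AB|² = 985/4]
2. A_y = -1  [line -20·x + 14·y + 104 = 0 ∩ |AB|² = 985/4]
   → A = (9/2, -1)
3. E_x = 21  [2·signedArea(ACE) = 0 ∩ E is the reflection of D across C]
4. E_y = -25  [2·signedArea(ACE) = 0 ∩ E is the reflection of D across C]
   → E = (21, -25)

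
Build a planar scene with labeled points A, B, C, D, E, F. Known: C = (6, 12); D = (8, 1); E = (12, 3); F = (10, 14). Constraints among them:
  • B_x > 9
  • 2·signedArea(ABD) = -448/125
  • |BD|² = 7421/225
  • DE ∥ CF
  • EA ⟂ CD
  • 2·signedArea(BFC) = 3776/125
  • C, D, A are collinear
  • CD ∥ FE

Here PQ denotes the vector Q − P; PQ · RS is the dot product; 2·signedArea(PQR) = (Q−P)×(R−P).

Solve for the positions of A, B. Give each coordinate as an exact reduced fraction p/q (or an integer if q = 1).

1. A_x = 972/125  [C, D, A are collinear ∩ EA ⟂ CD]
2. A_y = 279/125  [C, D, A are collinear ∩ EA ⟂ CD]
   → A = (972/125, 279/125)
3. B_x = 3722/375  [2·signedArea(BFC) = 3776/125 ∩ 2·signedArea(ABD) = -448/125]
4. B_y = 2404/375  [2·signedArea(BFC) = 3776/125 ∩ 2·signedArea(ABD) = -448/125]
   → B = (3722/375, 2404/375)

A = (972/125, 279/125)
B = (3722/375, 2404/375)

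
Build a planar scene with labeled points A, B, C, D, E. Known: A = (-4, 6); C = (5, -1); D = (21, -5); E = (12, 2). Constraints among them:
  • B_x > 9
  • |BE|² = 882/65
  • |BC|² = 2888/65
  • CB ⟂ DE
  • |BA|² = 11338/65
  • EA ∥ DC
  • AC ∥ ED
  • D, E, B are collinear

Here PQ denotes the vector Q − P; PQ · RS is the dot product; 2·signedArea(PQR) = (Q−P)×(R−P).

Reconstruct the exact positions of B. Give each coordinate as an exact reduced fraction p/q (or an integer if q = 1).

B = (591/65, 277/65)

1. B_x = 591/65  [D, E, B are collinear ∩ CB ⟂ DE]
2. B_y = 277/65  [D, E, B are collinear ∩ CB ⟂ DE]
   → B = (591/65, 277/65)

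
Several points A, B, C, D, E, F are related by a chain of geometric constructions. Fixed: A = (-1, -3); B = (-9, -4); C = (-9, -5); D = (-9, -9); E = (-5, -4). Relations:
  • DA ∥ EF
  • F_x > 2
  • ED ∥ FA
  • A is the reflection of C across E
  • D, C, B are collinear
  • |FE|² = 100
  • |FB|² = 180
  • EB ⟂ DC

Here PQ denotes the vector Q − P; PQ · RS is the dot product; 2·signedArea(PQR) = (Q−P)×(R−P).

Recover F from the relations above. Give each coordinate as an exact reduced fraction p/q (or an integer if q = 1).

1. F_x = 3  [ED ∥ FA ∩ DA ∥ EF]
2. F_y = 2  [ED ∥ FA ∩ DA ∥ EF]
   → F = (3, 2)

F = (3, 2)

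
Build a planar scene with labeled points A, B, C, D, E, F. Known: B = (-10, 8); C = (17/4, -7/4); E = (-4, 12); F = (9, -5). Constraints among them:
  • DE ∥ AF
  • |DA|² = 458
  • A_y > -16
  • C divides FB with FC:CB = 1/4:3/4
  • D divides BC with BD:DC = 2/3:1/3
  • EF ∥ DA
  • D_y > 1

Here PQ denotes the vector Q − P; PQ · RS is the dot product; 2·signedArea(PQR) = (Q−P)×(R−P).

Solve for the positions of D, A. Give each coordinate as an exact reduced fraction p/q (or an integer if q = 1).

1. D_x = -1/2  [D divides BC with BD:DC = 2/3:1/3]
2. D_y = 3/2  [D divides BC with BD:DC = 2/3:1/3]
   → D = (-1/2, 3/2)
3. A_x = 25/2  [DE ∥ AF ∩ EF ∥ DA]
4. A_y = -31/2  [DE ∥ AF ∩ EF ∥ DA]
   → A = (25/2, -31/2)

A = (25/2, -31/2)
D = (-1/2, 3/2)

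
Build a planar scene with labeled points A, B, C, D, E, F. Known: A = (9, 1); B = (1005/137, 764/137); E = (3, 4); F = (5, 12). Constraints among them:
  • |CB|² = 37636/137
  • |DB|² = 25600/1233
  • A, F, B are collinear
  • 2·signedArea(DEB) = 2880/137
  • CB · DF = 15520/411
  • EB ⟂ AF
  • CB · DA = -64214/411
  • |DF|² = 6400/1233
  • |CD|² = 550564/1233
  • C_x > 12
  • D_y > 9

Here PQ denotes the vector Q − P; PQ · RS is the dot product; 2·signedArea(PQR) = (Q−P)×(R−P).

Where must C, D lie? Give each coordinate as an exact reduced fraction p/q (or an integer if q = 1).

C = (13, -10)
D = (2375/411, 4052/411)

1. D_x = 2375/411  [line -216/137·x + 594/137·y + -4608/137 = 0 ∩ |DF|² = 6400/1233]
2. D_y = 4052/411  [line -216/137·x + 594/137·y + -4608/137 = 0 ∩ |DF|² = 6400/1233]
   → D = (2375/411, 4052/411)
3. C_x = 13  [line 320/411·x + -880/411·y + -4320/137 = 0 ∩ |CD|² = 550564/1233]
4. C_y = -10  [line 320/411·x + -880/411·y + -4320/137 = 0 ∩ |CD|² = 550564/1233]
   → C = (13, -10)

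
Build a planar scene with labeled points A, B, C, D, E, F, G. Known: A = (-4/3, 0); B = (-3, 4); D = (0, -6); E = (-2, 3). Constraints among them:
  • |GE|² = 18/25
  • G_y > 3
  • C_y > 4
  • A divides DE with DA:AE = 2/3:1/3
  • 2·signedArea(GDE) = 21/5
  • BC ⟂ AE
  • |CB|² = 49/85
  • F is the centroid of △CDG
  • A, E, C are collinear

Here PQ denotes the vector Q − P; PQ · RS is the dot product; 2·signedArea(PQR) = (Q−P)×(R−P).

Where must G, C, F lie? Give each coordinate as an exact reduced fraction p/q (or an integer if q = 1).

C = (-192/85, 354/85)
F = (-413/255, 10/17)
G = (-13/5, 18/5)

1. G_x = -13/5  [line -9·x + -2·y + -81/5 = 0 ∩ |GE|² = 18/25]
2. G_y = 18/5  [line -9·x + -2·y + -81/5 = 0 ∩ |GE|² = 18/25]
   → G = (-13/5, 18/5)
3. C_x = -192/85  [A, E, C are collinear ∩ BC ⟂ AE]
4. C_y = 354/85  [A, E, C are collinear ∩ BC ⟂ AE]
   → C = (-192/85, 354/85)
5. F_x = -413/255  [F is the centroid of △CDG]
6. F_y = 10/17  [F is the centroid of △CDG]
   → F = (-413/255, 10/17)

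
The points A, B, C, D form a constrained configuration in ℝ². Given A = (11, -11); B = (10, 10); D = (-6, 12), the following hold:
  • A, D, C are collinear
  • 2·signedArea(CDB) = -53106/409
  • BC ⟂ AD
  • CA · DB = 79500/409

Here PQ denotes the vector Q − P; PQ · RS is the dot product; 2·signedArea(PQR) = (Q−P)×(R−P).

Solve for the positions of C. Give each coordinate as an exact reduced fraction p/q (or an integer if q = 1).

1. C_x = 249/409  [A, D, C are collinear ∩ BC ⟂ AD]
2. C_y = 1251/409  [A, D, C are collinear ∩ BC ⟂ AD]
   → C = (249/409, 1251/409)

C = (249/409, 1251/409)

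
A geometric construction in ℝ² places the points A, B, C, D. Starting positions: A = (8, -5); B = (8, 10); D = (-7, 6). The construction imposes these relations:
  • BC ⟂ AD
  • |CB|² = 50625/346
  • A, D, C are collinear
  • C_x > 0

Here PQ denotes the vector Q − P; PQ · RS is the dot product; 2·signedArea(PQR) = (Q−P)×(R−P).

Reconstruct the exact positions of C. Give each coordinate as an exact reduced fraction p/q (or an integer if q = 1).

C = (293/346, 85/346)

1. C_x = 293/346  [A, D, C are collinear ∩ BC ⟂ AD]
2. C_y = 85/346  [A, D, C are collinear ∩ BC ⟂ AD]
   → C = (293/346, 85/346)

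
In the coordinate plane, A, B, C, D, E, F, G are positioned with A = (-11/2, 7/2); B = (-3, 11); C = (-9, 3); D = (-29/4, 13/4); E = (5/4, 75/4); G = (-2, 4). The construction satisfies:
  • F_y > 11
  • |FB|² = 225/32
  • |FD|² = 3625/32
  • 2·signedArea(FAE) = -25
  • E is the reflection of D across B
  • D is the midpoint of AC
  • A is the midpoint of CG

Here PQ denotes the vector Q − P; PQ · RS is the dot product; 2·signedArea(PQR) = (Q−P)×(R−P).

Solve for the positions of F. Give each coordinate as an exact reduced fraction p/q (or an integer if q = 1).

F = (-3/8, 91/8)

1. F_x = -3/8  [line -61/4·x + 27/4·y + -165/2 = 0 ∩ |FD|² = 3625/32]
2. F_y = 91/8  [line -61/4·x + 27/4·y + -165/2 = 0 ∩ |FD|² = 3625/32]
   → F = (-3/8, 91/8)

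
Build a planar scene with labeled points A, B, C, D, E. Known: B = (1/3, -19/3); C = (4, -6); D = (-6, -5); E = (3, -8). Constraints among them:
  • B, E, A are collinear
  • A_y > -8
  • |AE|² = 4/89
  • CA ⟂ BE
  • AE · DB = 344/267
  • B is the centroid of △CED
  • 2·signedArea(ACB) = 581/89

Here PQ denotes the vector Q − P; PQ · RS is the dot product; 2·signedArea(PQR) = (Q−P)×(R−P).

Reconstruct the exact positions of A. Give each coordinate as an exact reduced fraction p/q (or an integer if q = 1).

1. A_x = 251/89  [B, E, A are collinear ∩ CA ⟂ BE]
2. A_y = -702/89  [B, E, A are collinear ∩ CA ⟂ BE]
   → A = (251/89, -702/89)

A = (251/89, -702/89)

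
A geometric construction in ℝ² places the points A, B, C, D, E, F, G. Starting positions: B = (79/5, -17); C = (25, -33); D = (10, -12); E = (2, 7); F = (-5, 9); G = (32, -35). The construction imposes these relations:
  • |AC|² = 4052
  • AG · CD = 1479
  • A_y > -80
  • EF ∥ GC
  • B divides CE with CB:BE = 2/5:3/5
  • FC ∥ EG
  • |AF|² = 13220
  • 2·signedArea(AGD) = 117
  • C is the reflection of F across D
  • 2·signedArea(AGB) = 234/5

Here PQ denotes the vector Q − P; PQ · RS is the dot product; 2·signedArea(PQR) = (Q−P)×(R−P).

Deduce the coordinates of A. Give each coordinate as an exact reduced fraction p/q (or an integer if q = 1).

A = (69, -79)

1. A_x = 69  [2·signedArea(AGB) = 234/5 ∩ 2·signedArea(AGD) = 117]
2. A_y = -79  [2·signedArea(AGB) = 234/5 ∩ 2·signedArea(AGD) = 117]
   → A = (69, -79)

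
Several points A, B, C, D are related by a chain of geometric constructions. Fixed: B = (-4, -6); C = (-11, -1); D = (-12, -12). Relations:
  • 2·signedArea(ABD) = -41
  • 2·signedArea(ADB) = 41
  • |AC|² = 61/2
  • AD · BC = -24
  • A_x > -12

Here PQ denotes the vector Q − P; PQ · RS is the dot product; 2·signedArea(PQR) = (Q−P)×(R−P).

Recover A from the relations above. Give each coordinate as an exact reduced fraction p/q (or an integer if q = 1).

1. A_x = -23/2  [2·signedArea(ADB) = 41 ∩ AD · BC = -24]
2. A_y = -13/2  [2·signedArea(ADB) = 41 ∩ AD · BC = -24]
   → A = (-23/2, -13/2)

A = (-23/2, -13/2)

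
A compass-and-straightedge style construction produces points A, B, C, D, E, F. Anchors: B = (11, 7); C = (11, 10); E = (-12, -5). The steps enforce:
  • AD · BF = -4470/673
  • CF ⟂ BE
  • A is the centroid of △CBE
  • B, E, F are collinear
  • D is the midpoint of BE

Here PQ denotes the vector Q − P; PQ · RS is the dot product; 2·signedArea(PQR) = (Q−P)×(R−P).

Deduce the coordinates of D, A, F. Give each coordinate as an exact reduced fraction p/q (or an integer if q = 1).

1. D_x = -1/2  [D is the midpoint of BE]
2. D_y = 1  [D is the midpoint of BE]
   → D = (-1/2, 1)
3. A_x = 10/3  [A is the centroid of △CBE]
4. A_y = 4  [A is the centroid of △CBE]
   → A = (10/3, 4)
5. F_x = 8231/673  [B, E, F are collinear ∩ CF ⟂ BE]
6. F_y = 5143/673  [B, E, F are collinear ∩ CF ⟂ BE]
   → F = (8231/673, 5143/673)

A = (10/3, 4)
D = (-1/2, 1)
F = (8231/673, 5143/673)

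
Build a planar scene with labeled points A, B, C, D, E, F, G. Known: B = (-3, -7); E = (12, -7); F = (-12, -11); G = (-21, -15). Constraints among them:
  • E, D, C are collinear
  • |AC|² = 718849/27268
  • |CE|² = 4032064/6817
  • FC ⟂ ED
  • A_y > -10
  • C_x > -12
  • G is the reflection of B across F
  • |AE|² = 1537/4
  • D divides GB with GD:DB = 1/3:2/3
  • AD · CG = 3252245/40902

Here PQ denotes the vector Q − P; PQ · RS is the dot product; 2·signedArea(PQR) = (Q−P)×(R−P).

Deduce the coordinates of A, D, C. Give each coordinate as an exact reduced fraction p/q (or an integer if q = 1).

A = (-15/2, -9)
C = (-80844/6817, -79847/6817)
D = (-15, -37/3)

1. D_x = -15  [D divides GB with GD:DB = 1/3:2/3]
2. D_y = -37/3  [D divides GB with GD:DB = 1/3:2/3]
   → D = (-15, -37/3)
3. C_x = -80844/6817  [E, D, C are collinear ∩ FC ⟂ ED]
4. C_y = -79847/6817  [E, D, C are collinear ∩ FC ⟂ ED]
   → C = (-80844/6817, -79847/6817)
5. A_x = -15/2  [line 62313/6817·x + 22408/6817·y + 1338039/13634 = 0 ∩ |AC|² = 718849/27268]
6. A_y = -9  [line 62313/6817·x + 22408/6817·y + 1338039/13634 = 0 ∩ |AC|² = 718849/27268]
   → A = (-15/2, -9)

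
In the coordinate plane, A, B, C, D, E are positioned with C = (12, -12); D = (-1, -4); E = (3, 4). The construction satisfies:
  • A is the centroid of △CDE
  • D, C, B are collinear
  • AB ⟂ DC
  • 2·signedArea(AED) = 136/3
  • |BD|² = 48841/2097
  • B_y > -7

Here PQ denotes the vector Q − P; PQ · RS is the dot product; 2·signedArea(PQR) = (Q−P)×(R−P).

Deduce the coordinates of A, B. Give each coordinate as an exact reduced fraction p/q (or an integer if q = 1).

A = (14/3, -4)
B = (2174/699, -4564/699)

1. A_x = 14/3  [A is the centroid of △CDE]
2. A_y = -4  [A is the centroid of △CDE]
   → A = (14/3, -4)
3. B_x = 2174/699  [D, C, B are collinear ∩ AB ⟂ DC]
4. B_y = -4564/699  [D, C, B are collinear ∩ AB ⟂ DC]
   → B = (2174/699, -4564/699)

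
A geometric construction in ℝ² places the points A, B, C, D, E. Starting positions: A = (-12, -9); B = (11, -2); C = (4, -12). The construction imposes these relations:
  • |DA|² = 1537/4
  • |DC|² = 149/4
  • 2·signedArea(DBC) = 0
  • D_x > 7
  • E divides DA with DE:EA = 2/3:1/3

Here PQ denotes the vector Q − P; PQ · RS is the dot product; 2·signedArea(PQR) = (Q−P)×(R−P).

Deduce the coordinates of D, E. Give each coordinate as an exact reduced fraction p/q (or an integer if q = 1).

1. D_x = 15/2  [line 10·x + -7·y + -124 = 0 ∩ |DC|² = 149/4]
2. D_y = -7  [line 10·x + -7·y + -124 = 0 ∩ |DC|² = 149/4]
   → D = (15/2, -7)
3. E_x = -11/2  [E divides DA with DE:EA = 2/3:1/3]
4. E_y = -25/3  [E divides DA with DE:EA = 2/3:1/3]
   → E = (-11/2, -25/3)

D = (15/2, -7)
E = (-11/2, -25/3)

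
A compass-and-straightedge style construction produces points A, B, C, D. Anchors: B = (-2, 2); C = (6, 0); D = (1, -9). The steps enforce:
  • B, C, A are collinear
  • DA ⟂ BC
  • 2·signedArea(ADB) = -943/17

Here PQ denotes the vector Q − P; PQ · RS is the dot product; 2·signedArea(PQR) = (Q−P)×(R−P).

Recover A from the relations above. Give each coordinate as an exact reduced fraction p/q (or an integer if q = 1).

1. A_x = 58/17  [B, C, A are collinear ∩ DA ⟂ BC]
2. A_y = 11/17  [B, C, A are collinear ∩ DA ⟂ BC]
   → A = (58/17, 11/17)

A = (58/17, 11/17)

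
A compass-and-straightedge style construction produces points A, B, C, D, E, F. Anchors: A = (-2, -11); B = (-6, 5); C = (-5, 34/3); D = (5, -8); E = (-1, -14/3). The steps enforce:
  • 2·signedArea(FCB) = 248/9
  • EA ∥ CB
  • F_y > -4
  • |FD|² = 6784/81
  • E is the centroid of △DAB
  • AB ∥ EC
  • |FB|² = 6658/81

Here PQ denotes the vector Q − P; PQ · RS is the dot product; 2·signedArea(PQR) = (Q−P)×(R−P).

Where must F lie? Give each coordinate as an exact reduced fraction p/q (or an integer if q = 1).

F = (-3, -32/9)

1. F_x = -3  [line 19/3·x + -1·y + 139/9 = 0 ∩ |FD|² = 6784/81]
2. F_y = -32/9  [line 19/3·x + -1·y + 139/9 = 0 ∩ |FD|² = 6784/81]
   → F = (-3, -32/9)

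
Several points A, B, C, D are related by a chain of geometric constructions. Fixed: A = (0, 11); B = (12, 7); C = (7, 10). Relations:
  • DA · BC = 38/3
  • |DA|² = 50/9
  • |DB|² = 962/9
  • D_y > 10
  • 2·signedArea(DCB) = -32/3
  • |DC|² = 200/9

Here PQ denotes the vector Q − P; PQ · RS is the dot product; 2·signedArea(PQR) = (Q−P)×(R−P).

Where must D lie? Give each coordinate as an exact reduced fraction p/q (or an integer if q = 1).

D = (7/3, 32/3)

1. D_x = 7/3  [DA · BC = 38/3 ∩ 2·signedArea(DCB) = -32/3]
2. D_y = 32/3  [DA · BC = 38/3 ∩ 2·signedArea(DCB) = -32/3]
   → D = (7/3, 32/3)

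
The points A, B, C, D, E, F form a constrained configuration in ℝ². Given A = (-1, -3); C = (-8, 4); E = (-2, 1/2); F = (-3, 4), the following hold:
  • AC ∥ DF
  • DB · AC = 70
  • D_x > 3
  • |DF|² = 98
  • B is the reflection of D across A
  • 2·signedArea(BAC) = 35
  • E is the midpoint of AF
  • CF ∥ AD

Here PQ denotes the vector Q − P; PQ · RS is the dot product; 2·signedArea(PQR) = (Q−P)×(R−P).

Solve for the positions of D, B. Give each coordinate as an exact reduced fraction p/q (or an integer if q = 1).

B = (-6, -3)
D = (4, -3)

1. D_x = 4  [AC ∥ DF ∩ CF ∥ AD]
2. D_y = -3  [AC ∥ DF ∩ CF ∥ AD]
   → D = (4, -3)
3. B_x = -6  [B is the reflection of D across A]
4. B_y = -3  [B is the reflection of D across A]
   → B = (-6, -3)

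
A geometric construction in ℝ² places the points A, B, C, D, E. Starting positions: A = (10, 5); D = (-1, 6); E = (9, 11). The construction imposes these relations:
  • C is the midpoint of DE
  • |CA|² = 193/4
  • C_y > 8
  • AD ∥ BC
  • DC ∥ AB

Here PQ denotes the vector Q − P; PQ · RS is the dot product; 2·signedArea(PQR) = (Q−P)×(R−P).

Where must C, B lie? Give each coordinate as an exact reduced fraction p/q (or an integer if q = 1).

1. C_x = 4  [C is the midpoint of DE]
2. C_y = 17/2  [C is the midpoint of DE]
   → C = (4, 17/2)
3. B_x = 15  [AD ∥ BC ∩ DC ∥ AB]
4. B_y = 15/2  [AD ∥ BC ∩ DC ∥ AB]
   → B = (15, 15/2)

B = (15, 15/2)
C = (4, 17/2)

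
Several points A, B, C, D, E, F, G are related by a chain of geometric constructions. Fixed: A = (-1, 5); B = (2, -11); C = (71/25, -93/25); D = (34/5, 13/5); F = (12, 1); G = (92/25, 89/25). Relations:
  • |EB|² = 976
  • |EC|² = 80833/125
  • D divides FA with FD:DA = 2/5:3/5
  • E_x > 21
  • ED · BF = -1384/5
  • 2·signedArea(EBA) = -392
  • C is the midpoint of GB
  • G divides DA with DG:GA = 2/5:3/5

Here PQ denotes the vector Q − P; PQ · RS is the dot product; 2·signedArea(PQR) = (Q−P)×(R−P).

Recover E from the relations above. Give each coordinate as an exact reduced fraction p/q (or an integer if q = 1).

1. E_x = 22  [2·signedArea(EBA) = -392 ∩ ED · BF = -1384/5]
2. E_y = 13  [2·signedArea(EBA) = -392 ∩ ED · BF = -1384/5]
   → E = (22, 13)

E = (22, 13)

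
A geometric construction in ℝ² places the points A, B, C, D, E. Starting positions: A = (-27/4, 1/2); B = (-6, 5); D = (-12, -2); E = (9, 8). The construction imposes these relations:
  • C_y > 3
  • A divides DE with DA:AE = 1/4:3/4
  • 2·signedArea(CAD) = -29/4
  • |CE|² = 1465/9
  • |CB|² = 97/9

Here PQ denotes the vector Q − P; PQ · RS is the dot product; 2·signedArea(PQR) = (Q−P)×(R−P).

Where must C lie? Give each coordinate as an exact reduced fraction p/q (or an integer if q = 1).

C = (-3, 11/3)

1. C_x = -3  [line 5/2·x + -21/4·y + 107/4 = 0 ∩ |CB|² = 97/9]
2. C_y = 11/3  [line 5/2·x + -21/4·y + 107/4 = 0 ∩ |CB|² = 97/9]
   → C = (-3, 11/3)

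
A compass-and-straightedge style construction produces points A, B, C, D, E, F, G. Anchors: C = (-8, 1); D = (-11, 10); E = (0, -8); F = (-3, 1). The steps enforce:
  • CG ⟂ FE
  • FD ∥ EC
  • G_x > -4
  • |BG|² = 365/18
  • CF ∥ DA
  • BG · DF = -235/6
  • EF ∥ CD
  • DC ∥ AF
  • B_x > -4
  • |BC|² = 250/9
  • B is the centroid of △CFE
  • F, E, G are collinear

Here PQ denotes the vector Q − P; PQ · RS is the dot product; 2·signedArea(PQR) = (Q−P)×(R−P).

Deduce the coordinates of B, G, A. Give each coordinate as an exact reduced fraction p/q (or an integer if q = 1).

A = (-6, 10)
B = (-11/3, -2)
G = (-7/2, 5/2)

1. B_x = -11/3  [B is the centroid of △CFE]
2. B_y = -2  [B is the centroid of △CFE]
   → B = (-11/3, -2)
3. G_x = -7/2  [F, E, G are collinear ∩ CG ⟂ FE]
4. G_y = 5/2  [F, E, G are collinear ∩ CG ⟂ FE]
   → G = (-7/2, 5/2)
5. A_x = -6  [DC ∥ AF ∩ CF ∥ DA]
6. A_y = 10  [DC ∥ AF ∩ CF ∥ DA]
   → A = (-6, 10)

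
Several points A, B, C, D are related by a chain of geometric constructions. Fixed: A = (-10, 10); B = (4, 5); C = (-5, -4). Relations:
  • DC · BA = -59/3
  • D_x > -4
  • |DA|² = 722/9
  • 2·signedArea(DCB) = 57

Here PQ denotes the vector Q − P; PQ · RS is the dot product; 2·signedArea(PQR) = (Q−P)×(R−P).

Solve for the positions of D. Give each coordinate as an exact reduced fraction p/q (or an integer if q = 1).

D = (-11/3, 11/3)

1. D_x = -11/3  [2·signedArea(DCB) = 57 ∩ DC · BA = -59/3]
2. D_y = 11/3  [2·signedArea(DCB) = 57 ∩ DC · BA = -59/3]
   → D = (-11/3, 11/3)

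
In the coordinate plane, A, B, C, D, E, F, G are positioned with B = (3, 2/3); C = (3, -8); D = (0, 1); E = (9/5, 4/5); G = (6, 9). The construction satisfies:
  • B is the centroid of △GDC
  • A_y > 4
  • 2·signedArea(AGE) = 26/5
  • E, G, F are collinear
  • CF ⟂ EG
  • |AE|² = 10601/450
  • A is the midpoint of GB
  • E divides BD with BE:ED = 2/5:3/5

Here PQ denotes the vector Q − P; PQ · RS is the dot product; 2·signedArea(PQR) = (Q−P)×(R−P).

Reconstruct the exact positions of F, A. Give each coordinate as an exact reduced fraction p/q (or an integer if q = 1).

A = (9/2, 29/6)
F = (-1614/1061, -6031/1061)

1. F_x = -1614/1061  [E, G, F are collinear ∩ CF ⟂ EG]
2. F_y = -6031/1061  [E, G, F are collinear ∩ CF ⟂ EG]
   → F = (-1614/1061, -6031/1061)
3. A_x = 9/2  [A is the midpoint of GB]
4. A_y = 29/6  [A is the midpoint of GB]
   → A = (9/2, 29/6)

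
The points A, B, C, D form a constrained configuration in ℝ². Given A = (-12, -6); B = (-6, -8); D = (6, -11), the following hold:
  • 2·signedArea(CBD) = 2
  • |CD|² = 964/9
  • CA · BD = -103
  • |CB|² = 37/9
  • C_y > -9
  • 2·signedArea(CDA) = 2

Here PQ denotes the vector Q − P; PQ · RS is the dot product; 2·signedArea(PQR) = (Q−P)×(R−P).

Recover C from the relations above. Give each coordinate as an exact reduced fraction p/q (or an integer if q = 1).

C = (-4, -25/3)

1. C_x = -4  [2·signedArea(CBD) = 2 ∩ 2·signedArea(CDA) = 2]
2. C_y = -25/3  [2·signedArea(CBD) = 2 ∩ 2·signedArea(CDA) = 2]
   → C = (-4, -25/3)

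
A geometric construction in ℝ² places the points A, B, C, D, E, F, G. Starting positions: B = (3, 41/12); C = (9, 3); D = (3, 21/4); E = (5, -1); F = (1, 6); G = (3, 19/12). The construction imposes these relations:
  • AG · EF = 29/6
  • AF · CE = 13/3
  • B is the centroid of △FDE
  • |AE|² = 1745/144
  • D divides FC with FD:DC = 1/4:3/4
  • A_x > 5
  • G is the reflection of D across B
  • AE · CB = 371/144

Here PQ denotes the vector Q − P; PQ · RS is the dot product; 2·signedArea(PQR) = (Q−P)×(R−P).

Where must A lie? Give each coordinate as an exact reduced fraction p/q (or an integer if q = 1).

1. A_x = 17/3  [AE · CB = 371/144 ∩ AF · CE = 13/3]
2. A_y = 29/12  [AE · CB = 371/144 ∩ AF · CE = 13/3]
   → A = (17/3, 29/12)

A = (17/3, 29/12)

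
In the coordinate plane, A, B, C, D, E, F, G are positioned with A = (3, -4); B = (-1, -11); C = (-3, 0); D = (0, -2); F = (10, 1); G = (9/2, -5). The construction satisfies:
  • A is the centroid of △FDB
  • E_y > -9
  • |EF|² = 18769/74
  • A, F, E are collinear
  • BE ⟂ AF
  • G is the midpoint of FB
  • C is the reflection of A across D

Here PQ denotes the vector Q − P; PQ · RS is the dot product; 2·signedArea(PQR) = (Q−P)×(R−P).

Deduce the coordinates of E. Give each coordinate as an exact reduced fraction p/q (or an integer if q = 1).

1. E_x = -219/74  [A, F, E are collinear ∩ BE ⟂ AF]
2. E_y = -611/74  [A, F, E are collinear ∩ BE ⟂ AF]
   → E = (-219/74, -611/74)

E = (-219/74, -611/74)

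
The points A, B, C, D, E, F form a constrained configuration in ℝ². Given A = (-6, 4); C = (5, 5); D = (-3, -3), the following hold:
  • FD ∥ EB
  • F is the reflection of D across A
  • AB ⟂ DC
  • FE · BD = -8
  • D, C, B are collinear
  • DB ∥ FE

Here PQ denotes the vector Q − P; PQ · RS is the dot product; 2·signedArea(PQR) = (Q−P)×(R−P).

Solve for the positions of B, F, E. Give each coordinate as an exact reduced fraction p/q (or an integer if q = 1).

B = (-1, -1)
E = (-7, 13)
F = (-9, 11)

1. B_x = -1  [D, C, B are collinear ∩ AB ⟂ DC]
2. B_y = -1  [D, C, B are collinear ∩ AB ⟂ DC]
   → B = (-1, -1)
3. F_x = -9  [F is the reflection of D across A]
4. F_y = 11  [F is the reflection of D across A]
   → F = (-9, 11)
5. E_x = -7  [FD ∥ EB ∩ DB ∥ FE]
6. E_y = 13  [FD ∥ EB ∩ DB ∥ FE]
   → E = (-7, 13)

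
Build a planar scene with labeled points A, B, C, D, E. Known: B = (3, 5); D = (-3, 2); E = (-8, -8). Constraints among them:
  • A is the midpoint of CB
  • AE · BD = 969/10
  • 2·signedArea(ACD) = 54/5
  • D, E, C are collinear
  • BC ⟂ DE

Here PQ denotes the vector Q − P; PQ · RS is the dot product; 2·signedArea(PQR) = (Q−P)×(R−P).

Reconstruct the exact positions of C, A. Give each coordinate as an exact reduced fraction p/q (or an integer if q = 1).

A = (6/5, 59/10)
C = (-3/5, 34/5)

1. C_x = -3/5  [D, E, C are collinear ∩ BC ⟂ DE]
2. C_y = 34/5  [D, E, C are collinear ∩ BC ⟂ DE]
   → C = (-3/5, 34/5)
3. A_x = 6/5  [A is the midpoint of CB]
4. A_y = 59/10  [A is the midpoint of CB]
   → A = (6/5, 59/10)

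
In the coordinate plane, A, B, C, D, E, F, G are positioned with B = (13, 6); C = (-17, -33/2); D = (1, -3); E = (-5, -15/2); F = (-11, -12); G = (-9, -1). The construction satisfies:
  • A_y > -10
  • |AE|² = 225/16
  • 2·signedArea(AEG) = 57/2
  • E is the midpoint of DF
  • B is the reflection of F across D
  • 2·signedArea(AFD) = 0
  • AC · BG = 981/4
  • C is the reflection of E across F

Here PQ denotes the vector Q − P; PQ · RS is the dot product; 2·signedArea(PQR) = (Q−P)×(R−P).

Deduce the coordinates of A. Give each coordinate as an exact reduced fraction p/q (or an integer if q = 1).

A = (-8, -39/4)

1. A_x = -8  [2·signedArea(AFD) = 0 ∩ AC · BG = 981/4]
2. A_y = -39/4  [2·signedArea(AFD) = 0 ∩ AC · BG = 981/4]
   → A = (-8, -39/4)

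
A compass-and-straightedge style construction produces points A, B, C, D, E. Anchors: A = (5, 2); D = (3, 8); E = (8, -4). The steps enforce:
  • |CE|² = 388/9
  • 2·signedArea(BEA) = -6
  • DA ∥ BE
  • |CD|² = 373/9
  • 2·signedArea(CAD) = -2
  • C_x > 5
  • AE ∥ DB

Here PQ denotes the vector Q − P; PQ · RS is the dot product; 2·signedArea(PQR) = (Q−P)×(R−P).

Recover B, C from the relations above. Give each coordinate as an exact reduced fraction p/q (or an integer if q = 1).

B = (6, 2)
C = (16/3, 2)

1. B_x = 6  [DA ∥ BE ∩ AE ∥ DB]
2. B_y = 2  [DA ∥ BE ∩ AE ∥ DB]
   → B = (6, 2)
3. C_x = 16/3  [line -6·x + -2·y + 36 = 0 ∩ |CD|² = 373/9]
4. C_y = 2  [line -6·x + -2·y + 36 = 0 ∩ |CD|² = 373/9]
   → C = (16/3, 2)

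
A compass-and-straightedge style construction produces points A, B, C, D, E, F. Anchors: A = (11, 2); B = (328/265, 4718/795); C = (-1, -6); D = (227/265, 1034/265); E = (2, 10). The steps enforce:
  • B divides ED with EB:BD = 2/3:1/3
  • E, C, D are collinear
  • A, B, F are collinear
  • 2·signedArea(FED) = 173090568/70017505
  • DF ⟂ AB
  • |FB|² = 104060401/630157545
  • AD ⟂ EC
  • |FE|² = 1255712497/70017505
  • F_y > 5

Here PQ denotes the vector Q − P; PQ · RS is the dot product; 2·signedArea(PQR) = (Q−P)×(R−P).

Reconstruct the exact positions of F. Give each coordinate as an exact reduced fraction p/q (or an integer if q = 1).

1. F_x = 113053163/70017505  [A, B, F are collinear ∩ DF ⟂ AB]
2. F_y = 404889026/70017505  [A, B, F are collinear ∩ DF ⟂ AB]
   → F = (113053163/70017505, 404889026/70017505)

F = (113053163/70017505, 404889026/70017505)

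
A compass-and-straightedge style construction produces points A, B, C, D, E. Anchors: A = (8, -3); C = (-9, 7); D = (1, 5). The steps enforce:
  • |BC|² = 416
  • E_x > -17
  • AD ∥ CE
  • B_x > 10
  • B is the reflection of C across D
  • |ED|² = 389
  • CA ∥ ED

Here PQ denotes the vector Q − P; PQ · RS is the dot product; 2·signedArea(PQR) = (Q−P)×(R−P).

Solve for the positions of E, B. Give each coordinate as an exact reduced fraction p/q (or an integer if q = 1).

B = (11, 3)
E = (-16, 15)

1. E_x = -16  [CA ∥ ED ∩ AD ∥ CE]
2. E_y = 15  [CA ∥ ED ∩ AD ∥ CE]
   → E = (-16, 15)
3. B_x = 11  [B is the reflection of C across D]
4. B_y = 3  [B is the reflection of C across D]
   → B = (11, 3)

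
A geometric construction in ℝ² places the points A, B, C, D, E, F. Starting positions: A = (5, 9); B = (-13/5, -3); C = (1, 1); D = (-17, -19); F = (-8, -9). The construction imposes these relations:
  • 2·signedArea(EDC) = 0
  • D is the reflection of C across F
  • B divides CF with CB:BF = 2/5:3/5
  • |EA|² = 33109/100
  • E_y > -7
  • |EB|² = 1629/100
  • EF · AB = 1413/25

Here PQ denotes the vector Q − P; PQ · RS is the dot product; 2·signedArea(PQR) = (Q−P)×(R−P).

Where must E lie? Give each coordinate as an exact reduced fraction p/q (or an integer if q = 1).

1. E_x = -53/10  [2·signedArea(EDC) = 0 ∩ EF · AB = 1413/25]
2. E_y = -6  [2·signedArea(EDC) = 0 ∩ EF · AB = 1413/25]
   → E = (-53/10, -6)

E = (-53/10, -6)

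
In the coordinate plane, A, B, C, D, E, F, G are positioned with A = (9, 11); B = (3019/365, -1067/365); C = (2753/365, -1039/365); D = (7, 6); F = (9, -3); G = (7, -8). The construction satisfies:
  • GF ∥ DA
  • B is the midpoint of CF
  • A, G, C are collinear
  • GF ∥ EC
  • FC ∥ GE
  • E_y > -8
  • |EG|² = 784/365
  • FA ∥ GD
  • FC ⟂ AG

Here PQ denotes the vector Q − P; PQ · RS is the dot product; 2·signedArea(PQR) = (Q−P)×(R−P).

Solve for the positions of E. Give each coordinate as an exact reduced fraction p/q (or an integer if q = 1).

E = (2023/365, -2864/365)

1. E_x = 2023/365  [GF ∥ EC ∩ FC ∥ GE]
2. E_y = -2864/365  [GF ∥ EC ∩ FC ∥ GE]
   → E = (2023/365, -2864/365)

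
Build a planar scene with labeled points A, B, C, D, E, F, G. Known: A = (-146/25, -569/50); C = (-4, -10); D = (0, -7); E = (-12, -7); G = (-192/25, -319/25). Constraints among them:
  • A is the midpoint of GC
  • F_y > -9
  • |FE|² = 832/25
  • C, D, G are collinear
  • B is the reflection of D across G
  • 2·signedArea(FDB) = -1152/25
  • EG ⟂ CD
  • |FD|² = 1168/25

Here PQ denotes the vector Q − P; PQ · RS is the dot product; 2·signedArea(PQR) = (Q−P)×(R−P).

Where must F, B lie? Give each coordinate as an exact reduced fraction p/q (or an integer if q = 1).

B = (-384/25, -463/25)
F = (-164/25, -223/25)

1. B_x = -384/25  [B is the reflection of D across G]
2. B_y = -463/25  [B is the reflection of D across G]
   → B = (-384/25, -463/25)
3. F_x = -164/25  [line 288/25·x + -384/25·y + -1536/25 = 0 ∩ |FE|² = 832/25]
4. F_y = -223/25  [line 288/25·x + -384/25·y + -1536/25 = 0 ∩ |FE|² = 832/25]
   → F = (-164/25, -223/25)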